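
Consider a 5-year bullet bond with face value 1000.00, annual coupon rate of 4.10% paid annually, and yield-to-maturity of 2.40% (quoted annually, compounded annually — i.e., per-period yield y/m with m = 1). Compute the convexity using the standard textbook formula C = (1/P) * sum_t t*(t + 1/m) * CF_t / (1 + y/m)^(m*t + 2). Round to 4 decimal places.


Coupon per period c = face * coupon_rate / m = 41.000000
Periods per year m = 1; per-period yield y/m = 0.024000
Number of cashflows N = 5
Cashflows (t years, CF_t, discount factor 1/(1+y/m)^(m*t), PV):
  t = 1.0000: CF_t = 41.000000, DF = 0.976562, PV = 40.039062
  t = 2.0000: CF_t = 41.000000, DF = 0.953674, PV = 39.100647
  t = 3.0000: CF_t = 41.000000, DF = 0.931323, PV = 38.184226
  t = 4.0000: CF_t = 41.000000, DF = 0.909495, PV = 37.289283
  t = 5.0000: CF_t = 1041.000000, DF = 0.888178, PV = 924.593735
Price P = sum_t PV_t = 1079.206953
Convexity numerator sum_t t*(t + 1/m) * CF_t / (1+y/m)^(m*t + 2):
  t = 1.0000: term = 76.368451
  t = 2.0000: term = 223.735697
  t = 3.0000: term = 436.983782
  t = 4.0000: term = 711.236625
  t = 5.0000: term = 26452.838943
Convexity = (1/P) * sum = 27901.163498 / 1079.206953 = 25.853395

Answer: Convexity = 25.8534


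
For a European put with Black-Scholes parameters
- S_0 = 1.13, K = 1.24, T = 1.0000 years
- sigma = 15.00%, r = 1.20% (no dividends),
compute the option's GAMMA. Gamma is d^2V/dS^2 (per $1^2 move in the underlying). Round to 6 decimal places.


d1 = -0.4642916460; d2 = -0.6142916460
phi(d1) = 0.3581791856; exp(-qT) = 1.0000000000; exp(-rT) = 0.9880717129
Gamma = exp(-qT) * phi(d1) / (S * sigma * sqrt(T)) = 1.0000000000 * 0.3581791856 / (1.1300 * 0.1500 * 1.0000000000) = 2.113152

Answer: Gamma = 2.113152


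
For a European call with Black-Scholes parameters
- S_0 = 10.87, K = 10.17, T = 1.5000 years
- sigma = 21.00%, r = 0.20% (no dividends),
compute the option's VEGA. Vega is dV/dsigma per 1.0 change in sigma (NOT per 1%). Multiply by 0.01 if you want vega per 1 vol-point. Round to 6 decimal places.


d1 = 0.3990704454; d2 = 0.1418740224
phi(d1) = 0.3684069375; exp(-qT) = 1.0000000000; exp(-rT) = 0.9970044955
Vega = S * exp(-qT) * phi(d1) * sqrt(T) = 10.8700 * 1.0000000000 * 0.3684069375 * 1.2247448714 = 4.904593

Answer: Vega = 4.904593


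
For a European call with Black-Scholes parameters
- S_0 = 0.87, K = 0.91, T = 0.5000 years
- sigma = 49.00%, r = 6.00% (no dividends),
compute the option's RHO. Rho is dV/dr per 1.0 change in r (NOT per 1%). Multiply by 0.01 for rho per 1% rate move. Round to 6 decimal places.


Answer: Rho = 0.182953

Derivation:
d1 = 0.1300892114; d2 = -0.2163931114
phi(d1) = 0.3955808315; exp(-qT) = 1.0000000000; exp(-rT) = 0.9704455335
N(d2) = 0.4143406677
Rho = K*T*exp(-rT)*N(d2) = 0.9100 * 0.5000 * 0.9704455335 * 0.4143406677 = 0.182953


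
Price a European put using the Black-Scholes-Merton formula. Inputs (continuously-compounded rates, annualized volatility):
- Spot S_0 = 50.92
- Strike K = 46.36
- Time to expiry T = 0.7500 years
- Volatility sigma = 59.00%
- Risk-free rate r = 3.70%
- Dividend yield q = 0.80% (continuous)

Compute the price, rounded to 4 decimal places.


d1 = (ln(S/K) + (r - q + 0.5*sigma^2) * T) / (sigma * sqrt(T)) = 0.48165937
d2 = d1 - sigma * sqrt(T) = -0.02929562
exp(-rT) = 0.97263149; exp(-qT) = 0.99401796
P = K * exp(-rT) * N(-d2) - S_0 * exp(-qT) * N(-d1)
N(-d1) = 0.31502397; N(-d2) = 0.51168559
P = 46.3600 * 0.97263149 * 0.51168559 - 50.9200 * 0.99401796 * 0.31502397 = 7.1275

Answer: Price = 7.1275


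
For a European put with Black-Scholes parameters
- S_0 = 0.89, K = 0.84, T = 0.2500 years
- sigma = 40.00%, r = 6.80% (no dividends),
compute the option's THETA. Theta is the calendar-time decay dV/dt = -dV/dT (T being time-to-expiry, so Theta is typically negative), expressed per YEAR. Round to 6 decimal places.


Answer: Theta = -0.104913

Derivation:
d1 = 0.4740978544; d2 = 0.2740978544
phi(d1) = 0.3565349808; exp(-qT) = 1.0000000000; exp(-rT) = 0.9831436846
Theta = -S*exp(-qT)*phi(d1)*sigma/(2*sqrt(T)) + r*K*exp(-rT)*N(-d2) - q*S*exp(-qT)*N(-d1)
N(-d1) = 0.3177150643; N(-d2) = 0.3920047113; sqrt(T) = 0.5000000000
Term 1 = -0.8900 * 1.0000000000 * 0.3565349808 * 0.4000 / (2 * 0.5000000000) = -0.1269264532
Term 2 = 0.0680 * 0.8400 * 0.9831436846 * 0.3920047113 = 0.0220138741
Term 3 = 0 (no dividend yield, q = 0)
Theta = -0.1269264532 + (0.0220138741) + (0.0000000000) = -0.104913


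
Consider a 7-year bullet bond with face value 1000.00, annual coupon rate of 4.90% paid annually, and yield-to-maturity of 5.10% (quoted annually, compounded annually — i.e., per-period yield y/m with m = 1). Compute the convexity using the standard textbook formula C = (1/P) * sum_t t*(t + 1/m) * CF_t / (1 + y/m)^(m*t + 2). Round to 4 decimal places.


Answer: Convexity = 41.9589

Derivation:
Coupon per period c = face * coupon_rate / m = 49.000000
Periods per year m = 1; per-period yield y/m = 0.051000
Number of cashflows N = 7
Cashflows (t years, CF_t, discount factor 1/(1+y/m)^(m*t), PV):
  t = 1.0000: CF_t = 49.000000, DF = 0.951475, PV = 46.622265
  t = 2.0000: CF_t = 49.000000, DF = 0.905304, PV = 44.359909
  t = 3.0000: CF_t = 49.000000, DF = 0.861374, PV = 42.207335
  t = 4.0000: CF_t = 49.000000, DF = 0.819576, PV = 40.159215
  t = 5.0000: CF_t = 49.000000, DF = 0.779806, PV = 38.210481
  t = 6.0000: CF_t = 49.000000, DF = 0.741965, PV = 36.356309
  t = 7.0000: CF_t = 1049.000000, DF = 0.705961, PV = 740.553563
Price P = sum_t PV_t = 988.469077
Convexity numerator sum_t t*(t + 1/m) * CF_t / (1+y/m)^(m*t + 2):
  t = 1.0000: term = 84.414670
  t = 2.0000: term = 240.955291
  t = 3.0000: term = 458.525767
  t = 4.0000: term = 727.126177
  t = 5.0000: term = 1037.763335
  t = 6.0000: term = 1382.367905
  t = 7.0000: term = 37543.872899
Convexity = (1/P) * sum = 41475.026043 / 988.469077 = 41.958850


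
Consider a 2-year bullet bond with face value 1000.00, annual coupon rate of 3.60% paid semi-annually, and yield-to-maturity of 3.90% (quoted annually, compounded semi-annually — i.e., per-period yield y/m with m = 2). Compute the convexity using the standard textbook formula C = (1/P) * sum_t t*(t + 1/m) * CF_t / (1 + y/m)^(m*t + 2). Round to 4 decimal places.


Coupon per period c = face * coupon_rate / m = 18.000000
Periods per year m = 2; per-period yield y/m = 0.019500
Number of cashflows N = 4
Cashflows (t years, CF_t, discount factor 1/(1+y/m)^(m*t), PV):
  t = 0.5000: CF_t = 18.000000, DF = 0.980873, PV = 17.655714
  t = 1.0000: CF_t = 18.000000, DF = 0.962112, PV = 17.318012
  t = 1.5000: CF_t = 18.000000, DF = 0.943709, PV = 16.986770
  t = 2.0000: CF_t = 1018.000000, DF = 0.925659, PV = 942.320974
Price P = sum_t PV_t = 994.281470
Convexity numerator sum_t t*(t + 1/m) * CF_t / (1+y/m)^(m*t + 2):
  t = 0.5000: term = 8.493385
  t = 1.0000: term = 24.992796
  t = 1.5000: term = 49.029516
  t = 2.0000: term = 4533.090626
Convexity = (1/P) * sum = 4615.606324 / 994.281470 = 4.642153

Answer: Convexity = 4.6422


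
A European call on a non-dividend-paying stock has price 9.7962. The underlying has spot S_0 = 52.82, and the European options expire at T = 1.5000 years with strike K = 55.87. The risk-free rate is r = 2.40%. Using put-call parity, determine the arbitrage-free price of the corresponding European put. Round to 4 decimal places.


Answer: Put price = 10.8707

Derivation:
Put-call parity: C - P = S_0 * exp(-qT) - K * exp(-rT).
S_0 * exp(-qT) = 52.8200 * 1.00000000 = 52.82000000
K * exp(-rT) = 55.8700 * 0.96464029 = 53.89445320
P = C - S*exp(-qT) + K*exp(-rT)
P = 9.7962 - 52.82000000 + 53.89445320 = 10.8707


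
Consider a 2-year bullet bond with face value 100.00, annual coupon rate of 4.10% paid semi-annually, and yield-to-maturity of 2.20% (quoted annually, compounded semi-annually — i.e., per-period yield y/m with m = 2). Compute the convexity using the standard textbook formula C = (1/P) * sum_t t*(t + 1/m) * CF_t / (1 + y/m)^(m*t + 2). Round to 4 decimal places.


Answer: Convexity = 4.7020

Derivation:
Coupon per period c = face * coupon_rate / m = 2.050000
Periods per year m = 2; per-period yield y/m = 0.011000
Number of cashflows N = 4
Cashflows (t years, CF_t, discount factor 1/(1+y/m)^(m*t), PV):
  t = 0.5000: CF_t = 2.050000, DF = 0.989120, PV = 2.027695
  t = 1.0000: CF_t = 2.050000, DF = 0.978358, PV = 2.005633
  t = 1.5000: CF_t = 2.050000, DF = 0.967713, PV = 1.983811
  t = 2.0000: CF_t = 102.050000, DF = 0.957184, PV = 97.680615
Price P = sum_t PV_t = 103.697756
Convexity numerator sum_t t*(t + 1/m) * CF_t / (1+y/m)^(m*t + 2):
  t = 0.5000: term = 0.991906
  t = 1.0000: term = 2.943340
  t = 1.5000: term = 5.822632
  t = 2.0000: term = 477.832934
Convexity = (1/P) * sum = 487.590812 / 103.697756 = 4.702038


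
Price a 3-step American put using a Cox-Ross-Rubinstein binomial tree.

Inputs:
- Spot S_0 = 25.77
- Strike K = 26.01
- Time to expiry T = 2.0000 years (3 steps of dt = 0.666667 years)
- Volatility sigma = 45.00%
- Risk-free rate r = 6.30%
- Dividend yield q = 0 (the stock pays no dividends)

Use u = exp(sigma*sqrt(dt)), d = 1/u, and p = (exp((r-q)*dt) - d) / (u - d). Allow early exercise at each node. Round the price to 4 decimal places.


Answer: Price = V(0,0) = 5.4879

Derivation:
dt = T/N = 0.666667
u = exp(sigma*sqrt(dt)) = 1.444009; d = 1/u = 0.692516
p = (exp((r-q)*dt) - d) / (u - d) = 0.466243
Discount per step: exp(-r*dt) = 0.958870
Stock lattice S(k, i) with i counting down-moves:
  k=0: S(0,0) = 25.7700
  k=1: S(1,0) = 37.2121; S(1,1) = 17.8461
  k=2: S(2,0) = 53.7346; S(2,1) = 25.7700; S(2,2) = 12.3587
  k=3: S(3,0) = 77.5933; S(3,1) = 37.2121; S(3,2) = 17.8461; S(3,3) = 8.5586
Terminal payoffs V(N, i) = max(K - S_T, 0):
  V(3,0) = 0.000000; V(3,1) = 0.000000; V(3,2) = 8.163854; V(3,3) = 17.451366
Backward induction: V(k, i) = exp(-r*dt) * [p * V(k+1, i) + (1-p) * V(k+1, i+1)]; then take max(V_cont, immediate exercise) for American.
  V(2,0) = exp(-r*dt) * [p*0.000000 + (1-p)*0.000000] = 0.000000; exercise = 0.000000; V(2,0) = max -> 0.000000
  V(2,1) = exp(-r*dt) * [p*0.000000 + (1-p)*8.163854] = 4.178291; exercise = 0.240000; V(2,1) = max -> 4.178291
  V(2,2) = exp(-r*dt) * [p*8.163854 + (1-p)*17.451366] = 12.581456; exercise = 13.651253; V(2,2) = max -> 13.651253
  V(1,0) = exp(-r*dt) * [p*0.000000 + (1-p)*4.178291] = 2.138465; exercise = 0.000000; V(1,0) = max -> 2.138465
  V(1,1) = exp(-r*dt) * [p*4.178291 + (1-p)*13.651253] = 8.854733; exercise = 8.163854; V(1,1) = max -> 8.854733
  V(0,0) = exp(-r*dt) * [p*2.138465 + (1-p)*8.854733] = 5.487920; exercise = 0.240000; V(0,0) = max -> 5.487920


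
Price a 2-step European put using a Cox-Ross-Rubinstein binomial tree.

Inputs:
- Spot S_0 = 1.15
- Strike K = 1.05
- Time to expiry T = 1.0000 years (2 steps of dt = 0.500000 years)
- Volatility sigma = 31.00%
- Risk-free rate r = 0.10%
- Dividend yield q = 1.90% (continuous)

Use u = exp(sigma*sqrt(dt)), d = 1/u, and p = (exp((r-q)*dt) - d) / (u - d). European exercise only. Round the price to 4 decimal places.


Answer: Price = V(0,0) = 0.1017

Derivation:
dt = T/N = 0.500000
u = exp(sigma*sqrt(dt)) = 1.245084; d = 1/u = 0.803159
p = (exp((r-q)*dt) - d) / (u - d) = 0.425144
Discount per step: exp(-r*dt) = 0.999500
Stock lattice S(k, i) with i counting down-moves:
  k=0: S(0,0) = 1.1500
  k=1: S(1,0) = 1.4318; S(1,1) = 0.9236
  k=2: S(2,0) = 1.7828; S(2,1) = 1.1500; S(2,2) = 0.7418
Terminal payoffs V(N, i) = max(K - S_T, 0):
  V(2,0) = 0.000000; V(2,1) = 0.000000; V(2,2) = 0.308177
Backward induction: V(k, i) = exp(-r*dt) * [p * V(k+1, i) + (1-p) * V(k+1, i+1)].
  V(1,0) = exp(-r*dt) * [p*0.000000 + (1-p)*0.000000] = 0.000000
  V(1,1) = exp(-r*dt) * [p*0.000000 + (1-p)*0.308177] = 0.177069
  V(0,0) = exp(-r*dt) * [p*0.000000 + (1-p)*0.177069] = 0.101738


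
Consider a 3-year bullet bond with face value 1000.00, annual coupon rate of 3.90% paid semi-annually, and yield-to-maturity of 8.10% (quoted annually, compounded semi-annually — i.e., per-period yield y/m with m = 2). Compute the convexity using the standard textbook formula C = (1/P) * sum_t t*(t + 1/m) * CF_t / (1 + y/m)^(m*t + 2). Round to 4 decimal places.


Answer: Convexity = 9.0564

Derivation:
Coupon per period c = face * coupon_rate / m = 19.500000
Periods per year m = 2; per-period yield y/m = 0.040500
Number of cashflows N = 6
Cashflows (t years, CF_t, discount factor 1/(1+y/m)^(m*t), PV):
  t = 0.5000: CF_t = 19.500000, DF = 0.961076, PV = 18.740990
  t = 1.0000: CF_t = 19.500000, DF = 0.923668, PV = 18.011523
  t = 1.5000: CF_t = 19.500000, DF = 0.887715, PV = 17.310450
  t = 2.0000: CF_t = 19.500000, DF = 0.853162, PV = 16.636665
  t = 2.5000: CF_t = 19.500000, DF = 0.819954, PV = 15.989106
  t = 3.0000: CF_t = 1019.500000, DF = 0.788039, PV = 803.405356
Price P = sum_t PV_t = 890.094091
Convexity numerator sum_t t*(t + 1/m) * CF_t / (1+y/m)^(m*t + 2):
  t = 0.5000: term = 8.655225
  t = 1.0000: term = 24.954998
  t = 1.5000: term = 47.967319
  t = 2.0000: term = 76.833764
  t = 2.5000: term = 110.764676
  t = 3.0000: term = 7791.836892
Convexity = (1/P) * sum = 8061.012874 / 890.094091 = 9.056360


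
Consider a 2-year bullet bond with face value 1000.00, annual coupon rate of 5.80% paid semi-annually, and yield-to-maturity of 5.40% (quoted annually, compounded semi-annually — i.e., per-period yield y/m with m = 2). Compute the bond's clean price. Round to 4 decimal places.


Coupon per period c = face * coupon_rate / m = 29.000000
Periods per year m = 2; per-period yield y/m = 0.027000
Number of cashflows N = 4
Cashflows (t years, CF_t, discount factor 1/(1+y/m)^(m*t), PV):
  t = 0.5000: CF_t = 29.000000, DF = 0.973710, PV = 28.237585
  t = 1.0000: CF_t = 29.000000, DF = 0.948111, PV = 27.495214
  t = 1.5000: CF_t = 29.000000, DF = 0.923185, PV = 26.772361
  t = 2.0000: CF_t = 1029.000000, DF = 0.898914, PV = 924.982679
Price P = sum_t PV_t = 1007.487839

Answer: Price = 1007.4878


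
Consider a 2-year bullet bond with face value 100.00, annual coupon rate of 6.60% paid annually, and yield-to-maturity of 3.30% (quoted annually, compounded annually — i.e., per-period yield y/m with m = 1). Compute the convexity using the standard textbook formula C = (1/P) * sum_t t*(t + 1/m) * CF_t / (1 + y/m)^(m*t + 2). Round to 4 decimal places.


Answer: Convexity = 5.3974

Derivation:
Coupon per period c = face * coupon_rate / m = 6.600000
Periods per year m = 1; per-period yield y/m = 0.033000
Number of cashflows N = 2
Cashflows (t years, CF_t, discount factor 1/(1+y/m)^(m*t), PV):
  t = 1.0000: CF_t = 6.600000, DF = 0.968054, PV = 6.389158
  t = 2.0000: CF_t = 106.600000, DF = 0.937129, PV = 99.897947
Price P = sum_t PV_t = 106.287104
Convexity numerator sum_t t*(t + 1/m) * CF_t / (1+y/m)^(m*t + 2):
  t = 1.0000: term = 11.974930
  t = 2.0000: term = 561.703550
Convexity = (1/P) * sum = 573.678480 / 106.287104 = 5.397442


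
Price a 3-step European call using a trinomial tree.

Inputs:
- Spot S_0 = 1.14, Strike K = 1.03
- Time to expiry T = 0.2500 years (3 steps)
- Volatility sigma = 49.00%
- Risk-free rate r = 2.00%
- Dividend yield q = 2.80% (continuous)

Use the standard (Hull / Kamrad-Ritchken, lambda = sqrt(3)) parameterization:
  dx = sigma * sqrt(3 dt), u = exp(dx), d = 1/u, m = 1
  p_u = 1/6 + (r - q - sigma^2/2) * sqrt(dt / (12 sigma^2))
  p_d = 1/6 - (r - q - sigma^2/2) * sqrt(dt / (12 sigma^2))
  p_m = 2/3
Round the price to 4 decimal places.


dt = T/N = 0.083333; dx = sigma*sqrt(3*dt) = 0.245000
u = exp(dx) = 1.277621; d = 1/u = 0.782705
p_u = 0.144889, p_m = 0.666667, p_d = 0.188444
Discount per step: exp(-r*dt) = 0.998335
Stock lattice S(k, j) with j the centered position index:
  k=0: S(0,+0) = 1.1400
  k=1: S(1,-1) = 0.8923; S(1,+0) = 1.1400; S(1,+1) = 1.4565
  k=2: S(2,-2) = 0.6984; S(2,-1) = 0.8923; S(2,+0) = 1.1400; S(2,+1) = 1.4565; S(2,+2) = 1.8608
  k=3: S(3,-3) = 0.5466; S(3,-2) = 0.6984; S(3,-1) = 0.8923; S(3,+0) = 1.1400; S(3,+1) = 1.4565; S(3,+2) = 1.8608; S(3,+3) = 2.3774
Terminal payoffs V(N, j) = max(S_T - K, 0):
  V(3,-3) = 0.000000; V(3,-2) = 0.000000; V(3,-1) = 0.000000; V(3,+0) = 0.110000; V(3,+1) = 0.426488; V(3,+2) = 0.830840; V(3,+3) = 1.347449
Backward induction: V(k, j) = exp(-r*dt) * [p_u * V(k+1, j+1) + p_m * V(k+1, j) + p_d * V(k+1, j-1)]
  V(2,-2) = exp(-r*dt) * [p_u*0.000000 + p_m*0.000000 + p_d*0.000000] = 0.000000
  V(2,-1) = exp(-r*dt) * [p_u*0.110000 + p_m*0.000000 + p_d*0.000000] = 0.015911
  V(2,+0) = exp(-r*dt) * [p_u*0.426488 + p_m*0.110000 + p_d*0.000000] = 0.134902
  V(2,+1) = exp(-r*dt) * [p_u*0.830840 + p_m*0.426488 + p_d*0.110000] = 0.424726
  V(2,+2) = exp(-r*dt) * [p_u*1.347449 + p_m*0.830840 + p_d*0.426488] = 0.828113
  V(1,-1) = exp(-r*dt) * [p_u*0.134902 + p_m*0.015911 + p_d*0.000000] = 0.030103
  V(1,+0) = exp(-r*dt) * [p_u*0.424726 + p_m*0.134902 + p_d*0.015911] = 0.154214
  V(1,+1) = exp(-r*dt) * [p_u*0.828113 + p_m*0.424726 + p_d*0.134902] = 0.427843
  V(0,+0) = exp(-r*dt) * [p_u*0.427843 + p_m*0.154214 + p_d*0.030103] = 0.170188

Answer: Price = V(0,0) = 0.1702


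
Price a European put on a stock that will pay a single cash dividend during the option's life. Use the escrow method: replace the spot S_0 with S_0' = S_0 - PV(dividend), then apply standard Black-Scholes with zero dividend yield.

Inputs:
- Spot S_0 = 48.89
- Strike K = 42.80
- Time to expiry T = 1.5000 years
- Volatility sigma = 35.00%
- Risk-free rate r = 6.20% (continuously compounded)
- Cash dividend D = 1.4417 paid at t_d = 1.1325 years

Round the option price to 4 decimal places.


Answer: Price = 3.8265

Derivation:
PV(D) = D * exp(-r * t_d) = 1.4417 * 0.93219338 = 1.34394319
S_0' = S_0 - PV(D) = 48.8900 - 1.34394319 = 47.54605681
d1 = (ln(S_0'/K) + (r + sigma^2/2)*T) / (sigma*sqrt(T)) = 0.67660915
d2 = d1 - sigma*sqrt(T) = 0.24794845
exp(-rT) = 0.91119350
N(-d1) = 0.24932699; N(-d2) = 0.40208715
P = K * exp(-rT) * N(-d2) - S_0' * N(-d1) = 42.8000 * 0.91119350 * 0.40208715 - 47.54605681 * 0.24932699 = 3.8265


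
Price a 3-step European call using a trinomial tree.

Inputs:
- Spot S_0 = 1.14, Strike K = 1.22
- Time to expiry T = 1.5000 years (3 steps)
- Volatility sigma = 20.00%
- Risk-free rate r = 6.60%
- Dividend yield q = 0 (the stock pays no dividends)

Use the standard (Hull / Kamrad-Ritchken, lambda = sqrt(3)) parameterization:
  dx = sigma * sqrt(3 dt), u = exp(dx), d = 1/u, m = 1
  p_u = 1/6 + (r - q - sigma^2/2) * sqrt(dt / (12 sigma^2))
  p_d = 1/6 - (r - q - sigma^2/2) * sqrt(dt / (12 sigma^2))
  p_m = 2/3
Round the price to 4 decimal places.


dt = T/N = 0.500000; dx = sigma*sqrt(3*dt) = 0.244949
u = exp(dx) = 1.277556; d = 1/u = 0.782744
p_u = 0.213615, p_m = 0.666667, p_d = 0.119718
Discount per step: exp(-r*dt) = 0.967539
Stock lattice S(k, j) with j the centered position index:
  k=0: S(0,+0) = 1.1400
  k=1: S(1,-1) = 0.8923; S(1,+0) = 1.1400; S(1,+1) = 1.4564
  k=2: S(2,-2) = 0.6985; S(2,-1) = 0.8923; S(2,+0) = 1.1400; S(2,+1) = 1.4564; S(2,+2) = 1.8607
  k=3: S(3,-3) = 0.5467; S(3,-2) = 0.6985; S(3,-1) = 0.8923; S(3,+0) = 1.1400; S(3,+1) = 1.4564; S(3,+2) = 1.8607; S(3,+3) = 2.3771
Terminal payoffs V(N, j) = max(S_T - K, 0):
  V(3,-3) = 0.000000; V(3,-2) = 0.000000; V(3,-1) = 0.000000; V(3,+0) = 0.000000; V(3,+1) = 0.236414; V(3,+2) = 0.640651; V(3,+3) = 1.157086
Backward induction: V(k, j) = exp(-r*dt) * [p_u * V(k+1, j+1) + p_m * V(k+1, j) + p_d * V(k+1, j-1)]
  V(2,-2) = exp(-r*dt) * [p_u*0.000000 + p_m*0.000000 + p_d*0.000000] = 0.000000
  V(2,-1) = exp(-r*dt) * [p_u*0.000000 + p_m*0.000000 + p_d*0.000000] = 0.000000
  V(2,+0) = exp(-r*dt) * [p_u*0.236414 + p_m*0.000000 + p_d*0.000000] = 0.048862
  V(2,+1) = exp(-r*dt) * [p_u*0.640651 + p_m*0.236414 + p_d*0.000000] = 0.284903
  V(2,+2) = exp(-r*dt) * [p_u*1.157086 + p_m*0.640651 + p_d*0.236414] = 0.679768
  V(1,-1) = exp(-r*dt) * [p_u*0.048862 + p_m*0.000000 + p_d*0.000000] = 0.010099
  V(1,+0) = exp(-r*dt) * [p_u*0.284903 + p_m*0.048862 + p_d*0.000000] = 0.090402
  V(1,+1) = exp(-r*dt) * [p_u*0.679768 + p_m*0.284903 + p_d*0.048862] = 0.329925
  V(0,+0) = exp(-r*dt) * [p_u*0.329925 + p_m*0.090402 + p_d*0.010099] = 0.127670

Answer: Price = V(0,0) = 0.1277


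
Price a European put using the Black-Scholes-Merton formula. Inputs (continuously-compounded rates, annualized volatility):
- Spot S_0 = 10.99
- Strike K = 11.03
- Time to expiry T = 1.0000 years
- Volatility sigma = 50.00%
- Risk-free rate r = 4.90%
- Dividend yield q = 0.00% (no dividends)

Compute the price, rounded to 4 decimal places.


d1 = (ln(S/K) + (r - q + 0.5*sigma^2) * T) / (sigma * sqrt(T)) = 0.34073387
d2 = d1 - sigma * sqrt(T) = -0.15926613
exp(-rT) = 0.95218113; exp(-qT) = 1.00000000
P = K * exp(-rT) * N(-d2) - S_0 * exp(-qT) * N(-d1)
N(-d1) = 0.36665197; N(-d2) = 0.56327040
P = 11.0300 * 0.95218113 * 0.56327040 - 10.9900 * 1.00000000 * 0.36665197 = 1.8863

Answer: Price = 1.8863


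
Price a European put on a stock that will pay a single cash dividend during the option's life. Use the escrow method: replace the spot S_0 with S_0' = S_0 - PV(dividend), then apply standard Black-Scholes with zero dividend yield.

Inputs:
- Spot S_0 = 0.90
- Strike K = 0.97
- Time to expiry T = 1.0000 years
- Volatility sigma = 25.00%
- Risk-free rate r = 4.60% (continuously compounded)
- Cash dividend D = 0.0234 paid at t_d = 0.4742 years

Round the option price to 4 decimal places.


PV(D) = D * exp(-r * t_d) = 0.0234 * 0.97842299 = 0.02289510
S_0' = S_0 - PV(D) = 0.9000 - 0.02289510 = 0.87710490
d1 = (ln(S_0'/K) + (r + sigma^2/2)*T) / (sigma*sqrt(T)) = -0.09367789
d2 = d1 - sigma*sqrt(T) = -0.34367789
exp(-rT) = 0.95504196
N(-d1) = 0.53731748; N(-d2) = 0.63445573
P = K * exp(-rT) * N(-d2) - S_0' * N(-d1) = 0.9700 * 0.95504196 * 0.63445573 - 0.87710490 * 0.53731748 = 0.1165

Answer: Price = 0.1165


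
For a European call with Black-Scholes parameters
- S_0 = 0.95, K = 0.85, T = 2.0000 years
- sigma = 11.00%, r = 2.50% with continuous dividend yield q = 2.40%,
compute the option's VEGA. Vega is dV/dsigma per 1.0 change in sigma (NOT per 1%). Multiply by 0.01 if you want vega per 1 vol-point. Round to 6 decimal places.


d1 = 0.8056236949; d2 = 0.6500602031
phi(d1) = 0.2883866103; exp(-qT) = 0.9531337871; exp(-rT) = 0.9512294245
Vega = S * exp(-qT) * phi(d1) * sqrt(T) = 0.9500 * 0.9531337871 * 0.2883866103 * 1.4142135624 = 0.369290

Answer: Vega = 0.369290


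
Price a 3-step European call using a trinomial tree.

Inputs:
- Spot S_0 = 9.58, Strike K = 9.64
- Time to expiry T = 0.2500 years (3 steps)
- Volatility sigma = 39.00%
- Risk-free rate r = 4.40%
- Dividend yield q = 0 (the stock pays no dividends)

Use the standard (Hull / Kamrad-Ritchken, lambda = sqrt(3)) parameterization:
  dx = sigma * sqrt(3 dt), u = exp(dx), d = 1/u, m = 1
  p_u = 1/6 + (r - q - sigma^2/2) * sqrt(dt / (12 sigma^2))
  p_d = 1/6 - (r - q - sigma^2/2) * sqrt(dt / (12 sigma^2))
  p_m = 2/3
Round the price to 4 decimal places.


dt = T/N = 0.083333; dx = sigma*sqrt(3*dt) = 0.195000
u = exp(dx) = 1.215311; d = 1/u = 0.822835
p_u = 0.159818, p_m = 0.666667, p_d = 0.173515
Discount per step: exp(-r*dt) = 0.996340
Stock lattice S(k, j) with j the centered position index:
  k=0: S(0,+0) = 9.5800
  k=1: S(1,-1) = 7.8828; S(1,+0) = 9.5800; S(1,+1) = 11.6427
  k=2: S(2,-2) = 6.4862; S(2,-1) = 7.8828; S(2,+0) = 9.5800; S(2,+1) = 11.6427; S(2,+2) = 14.1495
  k=3: S(3,-3) = 5.3371; S(3,-2) = 6.4862; S(3,-1) = 7.8828; S(3,+0) = 9.5800; S(3,+1) = 11.6427; S(3,+2) = 14.1495; S(3,+3) = 17.1960
Terminal payoffs V(N, j) = max(S_T - K, 0):
  V(3,-3) = 0.000000; V(3,-2) = 0.000000; V(3,-1) = 0.000000; V(3,+0) = 0.000000; V(3,+1) = 2.002679; V(3,+2) = 4.509476; V(3,+3) = 7.556014
Backward induction: V(k, j) = exp(-r*dt) * [p_u * V(k+1, j+1) + p_m * V(k+1, j) + p_d * V(k+1, j-1)]
  V(2,-2) = exp(-r*dt) * [p_u*0.000000 + p_m*0.000000 + p_d*0.000000] = 0.000000
  V(2,-1) = exp(-r*dt) * [p_u*0.000000 + p_m*0.000000 + p_d*0.000000] = 0.000000
  V(2,+0) = exp(-r*dt) * [p_u*2.002679 + p_m*0.000000 + p_d*0.000000] = 0.318894
  V(2,+1) = exp(-r*dt) * [p_u*4.509476 + p_m*2.002679 + p_d*0.000000] = 2.048292
  V(2,+2) = exp(-r*dt) * [p_u*7.556014 + p_m*4.509476 + p_d*2.002679] = 4.544707
  V(1,-1) = exp(-r*dt) * [p_u*0.318894 + p_m*0.000000 + p_d*0.000000] = 0.050779
  V(1,+0) = exp(-r*dt) * [p_u*2.048292 + p_m*0.318894 + p_d*0.000000] = 0.537974
  V(1,+1) = exp(-r*dt) * [p_u*4.544707 + p_m*2.048292 + p_d*0.318894] = 2.139330
  V(0,+0) = exp(-r*dt) * [p_u*2.139330 + p_m*0.537974 + p_d*0.050779] = 0.706768

Answer: Price = V(0,0) = 0.7068


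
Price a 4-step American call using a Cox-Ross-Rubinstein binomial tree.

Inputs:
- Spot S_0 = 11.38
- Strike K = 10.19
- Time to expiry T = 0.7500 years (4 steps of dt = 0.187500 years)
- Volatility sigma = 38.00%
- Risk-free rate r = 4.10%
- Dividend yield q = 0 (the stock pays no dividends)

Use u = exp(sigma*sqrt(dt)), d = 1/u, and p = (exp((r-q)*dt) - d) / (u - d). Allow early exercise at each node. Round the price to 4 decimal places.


dt = T/N = 0.187500
u = exp(sigma*sqrt(dt)) = 1.178856; d = 1/u = 0.848280
p = (exp((r-q)*dt) - d) / (u - d) = 0.482301
Discount per step: exp(-r*dt) = 0.992342
Stock lattice S(k, i) with i counting down-moves:
  k=0: S(0,0) = 11.3800
  k=1: S(1,0) = 13.4154; S(1,1) = 9.6534
  k=2: S(2,0) = 15.8148; S(2,1) = 11.3800; S(2,2) = 8.1888
  k=3: S(3,0) = 18.6434; S(3,1) = 13.4154; S(3,2) = 9.6534; S(3,3) = 6.9464
  k=4: S(4,0) = 21.9779; S(4,1) = 15.8148; S(4,2) = 11.3800; S(4,3) = 8.1888; S(4,4) = 5.8925
Terminal payoffs V(N, i) = max(S_T - K, 0):
  V(4,0) = 11.787885; V(4,1) = 5.624814; V(4,2) = 1.190000; V(4,3) = 0.000000; V(4,4) = 0.000000
Backward induction: V(k, i) = exp(-r*dt) * [p * V(k+1, i) + (1-p) * V(k+1, i+1)]; then take max(V_cont, immediate exercise) for American.
  V(3,0) = exp(-r*dt) * [p*11.787885 + (1-p)*5.624814] = 8.531430; exercise = 8.453395; V(3,0) = max -> 8.531430
  V(3,1) = exp(-r*dt) * [p*5.624814 + (1-p)*1.190000] = 3.303421; exercise = 3.225386; V(3,1) = max -> 3.303421
  V(3,2) = exp(-r*dt) * [p*1.190000 + (1-p)*0.000000] = 0.569543; exercise = 0.000000; V(3,2) = max -> 0.569543
  V(3,3) = exp(-r*dt) * [p*0.000000 + (1-p)*0.000000] = 0.000000; exercise = 0.000000; V(3,3) = max -> 0.000000
  V(2,0) = exp(-r*dt) * [p*8.531430 + (1-p)*3.303421] = 5.780287; exercise = 5.624814; V(2,0) = max -> 5.780287
  V(2,1) = exp(-r*dt) * [p*3.303421 + (1-p)*0.569543] = 1.873635; exercise = 1.190000; V(2,1) = max -> 1.873635
  V(2,2) = exp(-r*dt) * [p*0.569543 + (1-p)*0.000000] = 0.272587; exercise = 0.000000; V(2,2) = max -> 0.272587
  V(1,0) = exp(-r*dt) * [p*5.780287 + (1-p)*1.873635] = 3.729039; exercise = 3.225386; V(1,0) = max -> 3.729039
  V(1,1) = exp(-r*dt) * [p*1.873635 + (1-p)*0.272587] = 1.036773; exercise = 0.000000; V(1,1) = max -> 1.036773
  V(0,0) = exp(-r*dt) * [p*3.729039 + (1-p)*1.036773] = 2.317372; exercise = 1.190000; V(0,0) = max -> 2.317372

Answer: Price = V(0,0) = 2.3174


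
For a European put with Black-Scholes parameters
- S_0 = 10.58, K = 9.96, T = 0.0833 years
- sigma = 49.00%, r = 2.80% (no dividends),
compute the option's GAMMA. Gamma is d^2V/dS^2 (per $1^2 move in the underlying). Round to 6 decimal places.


Answer: Gamma = 0.233609

Derivation:
d1 = 0.5142103133; d2 = 0.3727877903
phi(d1) = 0.3495374198; exp(-qT) = 1.0000000000; exp(-rT) = 0.9976703179
Gamma = exp(-qT) * phi(d1) / (S * sigma * sqrt(T)) = 1.0000000000 * 0.3495374198 / (10.5800 * 0.4900 * 0.2886173938) = 0.233609


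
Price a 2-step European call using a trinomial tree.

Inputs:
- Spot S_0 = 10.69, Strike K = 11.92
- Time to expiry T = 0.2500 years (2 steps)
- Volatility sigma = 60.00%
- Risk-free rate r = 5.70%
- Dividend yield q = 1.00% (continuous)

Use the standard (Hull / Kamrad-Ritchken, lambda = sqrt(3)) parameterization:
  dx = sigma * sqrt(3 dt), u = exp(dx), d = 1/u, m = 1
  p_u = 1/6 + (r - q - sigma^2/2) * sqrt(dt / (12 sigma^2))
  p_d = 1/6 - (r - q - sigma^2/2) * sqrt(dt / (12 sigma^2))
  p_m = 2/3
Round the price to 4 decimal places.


Answer: Price = V(0,0) = 0.8779

Derivation:
dt = T/N = 0.125000; dx = sigma*sqrt(3*dt) = 0.367423
u = exp(dx) = 1.444009; d = 1/u = 0.692516
p_u = 0.144043, p_m = 0.666667, p_d = 0.189290
Discount per step: exp(-r*dt) = 0.992900
Stock lattice S(k, j) with j the centered position index:
  k=0: S(0,+0) = 10.6900
  k=1: S(1,-1) = 7.4030; S(1,+0) = 10.6900; S(1,+1) = 15.4365
  k=2: S(2,-2) = 5.1267; S(2,-1) = 7.4030; S(2,+0) = 10.6900; S(2,+1) = 15.4365; S(2,+2) = 22.2904
Terminal payoffs V(N, j) = max(S_T - K, 0):
  V(2,-2) = 0.000000; V(2,-1) = 0.000000; V(2,+0) = 0.000000; V(2,+1) = 3.516459; V(2,+2) = 10.370390
Backward induction: V(k, j) = exp(-r*dt) * [p_u * V(k+1, j+1) + p_m * V(k+1, j) + p_d * V(k+1, j-1)]
  V(1,-1) = exp(-r*dt) * [p_u*0.000000 + p_m*0.000000 + p_d*0.000000] = 0.000000
  V(1,+0) = exp(-r*dt) * [p_u*3.516459 + p_m*0.000000 + p_d*0.000000] = 0.502925
  V(1,+1) = exp(-r*dt) * [p_u*10.370390 + p_m*3.516459 + p_d*0.000000] = 3.810838
  V(0,+0) = exp(-r*dt) * [p_u*3.810838 + p_m*0.502925 + p_d*0.000000] = 0.877930


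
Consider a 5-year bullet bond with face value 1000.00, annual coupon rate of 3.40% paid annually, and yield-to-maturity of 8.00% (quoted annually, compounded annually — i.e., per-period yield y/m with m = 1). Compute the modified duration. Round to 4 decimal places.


Coupon per period c = face * coupon_rate / m = 34.000000
Periods per year m = 1; per-period yield y/m = 0.080000
Number of cashflows N = 5
Cashflows (t years, CF_t, discount factor 1/(1+y/m)^(m*t), PV):
  t = 1.0000: CF_t = 34.000000, DF = 0.925926, PV = 31.481481
  t = 2.0000: CF_t = 34.000000, DF = 0.857339, PV = 29.149520
  t = 3.0000: CF_t = 34.000000, DF = 0.793832, PV = 26.990296
  t = 4.0000: CF_t = 34.000000, DF = 0.735030, PV = 24.991015
  t = 5.0000: CF_t = 1034.000000, DF = 0.680583, PV = 703.723026
Price P = sum_t PV_t = 816.335338
First compute Macaulay numerator sum_t t * PV_t:
  t * PV_t at t = 1.0000: 31.481481
  t * PV_t at t = 2.0000: 58.299040
  t * PV_t at t = 3.0000: 80.970889
  t * PV_t at t = 4.0000: 99.964060
  t * PV_t at t = 5.0000: 3518.615129
Macaulay duration D = 3789.330598 / 816.335338 = 4.641880
Modified duration = D / (1 + y/m) = 4.641880 / (1 + 0.080000) = 4.298037

Answer: Modified duration = 4.2980


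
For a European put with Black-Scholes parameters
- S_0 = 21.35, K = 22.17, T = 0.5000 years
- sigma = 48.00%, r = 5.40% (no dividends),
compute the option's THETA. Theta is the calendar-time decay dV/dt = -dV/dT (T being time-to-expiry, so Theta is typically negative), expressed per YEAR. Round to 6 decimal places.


d1 = 0.1382149689; d2 = -0.2011962861
phi(d1) = 0.3951498488; exp(-qT) = 1.0000000000; exp(-rT) = 0.9733612415
Theta = -S*exp(-qT)*phi(d1)*sigma/(2*sqrt(T)) + r*K*exp(-rT)*N(-d2) - q*S*exp(-qT)*N(-d1)
N(-d1) = 0.4450352626; N(-d2) = 0.5797274523; sqrt(T) = 0.7071067812
Term 1 = -21.3500 * 1.0000000000 * 0.3951498488 * 0.4800 / (2 * 0.7071067812) = -2.8634258348
Term 2 = 0.0540 * 22.1700 * 0.9733612415 * 0.5797274523 = 0.6755497977
Term 3 = 0 (no dividend yield, q = 0)
Theta = -2.8634258348 + (0.6755497977) + (0.0000000000) = -2.187876

Answer: Theta = -2.187876


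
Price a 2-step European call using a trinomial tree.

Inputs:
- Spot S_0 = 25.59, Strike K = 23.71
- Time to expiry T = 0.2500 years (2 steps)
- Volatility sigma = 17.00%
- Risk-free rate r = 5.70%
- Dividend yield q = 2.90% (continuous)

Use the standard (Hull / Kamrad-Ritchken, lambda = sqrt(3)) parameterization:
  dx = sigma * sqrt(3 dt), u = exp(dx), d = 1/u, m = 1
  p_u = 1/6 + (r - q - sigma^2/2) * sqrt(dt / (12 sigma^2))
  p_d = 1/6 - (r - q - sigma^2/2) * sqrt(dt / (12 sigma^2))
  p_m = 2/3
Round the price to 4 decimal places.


Answer: Price = V(0,0) = 2.2386

Derivation:
dt = T/N = 0.125000; dx = sigma*sqrt(3*dt) = 0.104103
u = exp(dx) = 1.109715; d = 1/u = 0.901132
p_u = 0.174802, p_m = 0.666667, p_d = 0.158532
Discount per step: exp(-r*dt) = 0.992900
Stock lattice S(k, j) with j the centered position index:
  k=0: S(0,+0) = 25.5900
  k=1: S(1,-1) = 23.0600; S(1,+0) = 25.5900; S(1,+1) = 28.3976
  k=2: S(2,-2) = 20.7801; S(2,-1) = 23.0600; S(2,+0) = 25.5900; S(2,+1) = 28.3976; S(2,+2) = 31.5133
Terminal payoffs V(N, j) = max(S_T - K, 0):
  V(2,-2) = 0.000000; V(2,-1) = 0.000000; V(2,+0) = 1.880000; V(2,+1) = 4.687609; V(2,+2) = 7.803256
Backward induction: V(k, j) = exp(-r*dt) * [p_u * V(k+1, j+1) + p_m * V(k+1, j) + p_d * V(k+1, j-1)]
  V(1,-1) = exp(-r*dt) * [p_u*1.880000 + p_m*0.000000 + p_d*0.000000] = 0.326294
  V(1,+0) = exp(-r*dt) * [p_u*4.687609 + p_m*1.880000 + p_d*0.000000] = 2.058019
  V(1,+1) = exp(-r*dt) * [p_u*7.803256 + p_m*4.687609 + p_d*1.880000] = 4.753147
  V(0,+0) = exp(-r*dt) * [p_u*4.753147 + p_m*2.058019 + p_d*0.326294] = 2.238592


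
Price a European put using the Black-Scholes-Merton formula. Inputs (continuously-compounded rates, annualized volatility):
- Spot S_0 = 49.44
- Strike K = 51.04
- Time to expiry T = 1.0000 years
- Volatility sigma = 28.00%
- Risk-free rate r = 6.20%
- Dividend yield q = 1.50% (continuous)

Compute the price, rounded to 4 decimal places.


d1 = (ln(S/K) + (r - q + 0.5*sigma^2) * T) / (sigma * sqrt(T)) = 0.19410776
d2 = d1 - sigma * sqrt(T) = -0.08589224
exp(-rT) = 0.93988289; exp(-qT) = 0.98511194
P = K * exp(-rT) * N(-d2) - S_0 * exp(-qT) * N(-d1)
N(-d1) = 0.42304575; N(-d2) = 0.53422396
P = 51.0400 * 0.93988289 * 0.53422396 - 49.4400 * 0.98511194 * 0.42304575 = 5.0236

Answer: Price = 5.0236


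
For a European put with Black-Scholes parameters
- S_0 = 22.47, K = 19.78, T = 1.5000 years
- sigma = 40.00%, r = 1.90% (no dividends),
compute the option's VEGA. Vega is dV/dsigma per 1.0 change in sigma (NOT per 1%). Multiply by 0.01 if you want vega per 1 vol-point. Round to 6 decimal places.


Answer: Vega = 9.367665

Derivation:
d1 = 0.5634025634; d2 = 0.0735046148
phi(d1) = 0.3403945962; exp(-qT) = 1.0000000000; exp(-rT) = 0.9719022941
Vega = S * exp(-qT) * phi(d1) * sqrt(T) = 22.4700 * 1.0000000000 * 0.3403945962 * 1.2247448714 = 9.367665


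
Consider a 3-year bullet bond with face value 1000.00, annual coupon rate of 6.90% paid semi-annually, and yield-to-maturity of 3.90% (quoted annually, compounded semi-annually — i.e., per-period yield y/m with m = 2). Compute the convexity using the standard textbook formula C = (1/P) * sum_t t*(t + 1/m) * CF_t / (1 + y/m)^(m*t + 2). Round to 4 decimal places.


Coupon per period c = face * coupon_rate / m = 34.500000
Periods per year m = 2; per-period yield y/m = 0.019500
Number of cashflows N = 6
Cashflows (t years, CF_t, discount factor 1/(1+y/m)^(m*t), PV):
  t = 0.5000: CF_t = 34.500000, DF = 0.980873, PV = 33.840118
  t = 1.0000: CF_t = 34.500000, DF = 0.962112, PV = 33.192857
  t = 1.5000: CF_t = 34.500000, DF = 0.943709, PV = 32.557976
  t = 2.0000: CF_t = 34.500000, DF = 0.925659, PV = 31.935239
  t = 2.5000: CF_t = 34.500000, DF = 0.907954, PV = 31.324413
  t = 3.0000: CF_t = 1034.500000, DF = 0.890588, PV = 921.312820
Price P = sum_t PV_t = 1084.163424
Convexity numerator sum_t t*(t + 1/m) * CF_t / (1+y/m)^(m*t + 2):
  t = 0.5000: term = 16.278988
  t = 1.0000: term = 47.902859
  t = 1.5000: term = 93.973240
  t = 2.0000: term = 153.626352
  t = 2.5000: term = 226.031906
  t = 3.0000: term = 9307.262293
Convexity = (1/P) * sum = 9845.075638 / 1084.163424 = 9.080804

Answer: Convexity = 9.0808


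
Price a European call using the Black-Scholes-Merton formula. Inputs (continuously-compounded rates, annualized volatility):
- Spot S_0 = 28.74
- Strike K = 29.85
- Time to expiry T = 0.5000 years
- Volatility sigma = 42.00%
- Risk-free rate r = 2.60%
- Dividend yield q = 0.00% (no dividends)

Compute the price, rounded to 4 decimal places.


Answer: Price = 3.0851

Derivation:
d1 = (ln(S/K) + (r - q + 0.5*sigma^2) * T) / (sigma * sqrt(T)) = 0.06466674
d2 = d1 - sigma * sqrt(T) = -0.23231811
exp(-rT) = 0.98708414; exp(-qT) = 1.00000000
C = S_0 * exp(-qT) * N(d1) - K * exp(-rT) * N(d2)
N(d1) = 0.52578033; N(d2) = 0.40814547
C = 28.7400 * 1.00000000 * 0.52578033 - 29.8500 * 0.98708414 * 0.40814547 = 3.0851


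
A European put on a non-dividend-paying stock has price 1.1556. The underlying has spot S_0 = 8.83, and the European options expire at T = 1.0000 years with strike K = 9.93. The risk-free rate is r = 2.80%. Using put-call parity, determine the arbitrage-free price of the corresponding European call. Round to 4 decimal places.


Put-call parity: C - P = S_0 * exp(-qT) - K * exp(-rT).
S_0 * exp(-qT) = 8.8300 * 1.00000000 = 8.83000000
K * exp(-rT) = 9.9300 * 0.97238837 = 9.65581648
C = P + S*exp(-qT) - K*exp(-rT)
C = 1.1556 + 8.83000000 - 9.65581648 = 0.3298

Answer: Call price = 0.3298


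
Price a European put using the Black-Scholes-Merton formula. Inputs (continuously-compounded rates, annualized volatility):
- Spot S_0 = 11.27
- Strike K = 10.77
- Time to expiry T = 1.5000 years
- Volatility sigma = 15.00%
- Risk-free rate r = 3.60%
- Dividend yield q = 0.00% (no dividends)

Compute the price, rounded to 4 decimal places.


d1 = (ln(S/K) + (r - q + 0.5*sigma^2) * T) / (sigma * sqrt(T)) = 0.63281118
d2 = d1 - sigma * sqrt(T) = 0.44909945
exp(-rT) = 0.94743211; exp(-qT) = 1.00000000
P = K * exp(-rT) * N(-d2) - S_0 * exp(-qT) * N(-d1)
N(-d1) = 0.26342848; N(-d2) = 0.32667996
P = 10.7700 * 0.94743211 * 0.32667996 - 11.2700 * 1.00000000 * 0.26342848 = 0.3646

Answer: Price = 0.3646


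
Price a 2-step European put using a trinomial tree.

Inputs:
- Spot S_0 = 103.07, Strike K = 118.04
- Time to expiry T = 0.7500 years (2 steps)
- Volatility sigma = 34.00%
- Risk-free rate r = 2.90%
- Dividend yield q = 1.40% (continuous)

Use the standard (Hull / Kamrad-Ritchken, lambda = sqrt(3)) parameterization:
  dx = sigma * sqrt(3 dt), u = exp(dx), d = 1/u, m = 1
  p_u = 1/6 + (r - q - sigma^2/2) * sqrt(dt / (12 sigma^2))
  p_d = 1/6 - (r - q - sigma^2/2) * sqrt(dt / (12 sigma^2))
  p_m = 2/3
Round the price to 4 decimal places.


dt = T/N = 0.375000; dx = sigma*sqrt(3*dt) = 0.360624
u = exp(dx) = 1.434225; d = 1/u = 0.697241
p_u = 0.144414, p_m = 0.666667, p_d = 0.188920
Discount per step: exp(-r*dt) = 0.989184
Stock lattice S(k, j) with j the centered position index:
  k=0: S(0,+0) = 103.0700
  k=1: S(1,-1) = 71.8646; S(1,+0) = 103.0700; S(1,+1) = 147.8255
  k=2: S(2,-2) = 50.1069; S(2,-1) = 71.8646; S(2,+0) = 103.0700; S(2,+1) = 147.8255; S(2,+2) = 212.0151
Terminal payoffs V(N, j) = max(K - S_T, 0):
  V(2,-2) = 67.933063; V(2,-1) = 46.175392; V(2,+0) = 14.970000; V(2,+1) = 0.000000; V(2,+2) = 0.000000
Backward induction: V(k, j) = exp(-r*dt) * [p_u * V(k+1, j+1) + p_m * V(k+1, j) + p_d * V(k+1, j-1)]
  V(1,-1) = exp(-r*dt) * [p_u*14.970000 + p_m*46.175392 + p_d*67.933063] = 45.284209
  V(1,+0) = exp(-r*dt) * [p_u*0.000000 + p_m*14.970000 + p_d*46.175392] = 18.501145
  V(1,+1) = exp(-r*dt) * [p_u*0.000000 + p_m*0.000000 + p_d*14.970000] = 2.797539
  V(0,+0) = exp(-r*dt) * [p_u*2.797539 + p_m*18.501145 + p_d*45.284209] = 21.062871

Answer: Price = V(0,0) = 21.0629


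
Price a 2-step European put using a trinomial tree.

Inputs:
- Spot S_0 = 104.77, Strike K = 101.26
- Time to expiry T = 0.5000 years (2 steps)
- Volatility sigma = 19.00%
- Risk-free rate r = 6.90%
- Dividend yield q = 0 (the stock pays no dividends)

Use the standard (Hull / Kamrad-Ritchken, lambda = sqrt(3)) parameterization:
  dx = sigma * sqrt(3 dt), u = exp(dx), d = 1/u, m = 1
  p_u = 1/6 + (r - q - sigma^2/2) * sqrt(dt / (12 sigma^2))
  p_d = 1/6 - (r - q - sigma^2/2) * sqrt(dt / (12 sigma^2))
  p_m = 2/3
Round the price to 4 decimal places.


dt = T/N = 0.250000; dx = sigma*sqrt(3*dt) = 0.164545
u = exp(dx) = 1.178856; d = 1/u = 0.848280
p_u = 0.205372, p_m = 0.666667, p_d = 0.127961
Discount per step: exp(-r*dt) = 0.982898
Stock lattice S(k, j) with j the centered position index:
  k=0: S(0,+0) = 104.7700
  k=1: S(1,-1) = 88.8743; S(1,+0) = 104.7700; S(1,+1) = 123.5088
  k=2: S(2,-2) = 75.3902; S(2,-1) = 88.8743; S(2,+0) = 104.7700; S(2,+1) = 123.5088; S(2,+2) = 145.5991
Terminal payoffs V(N, j) = max(K - S_T, 0):
  V(2,-2) = 25.869760; V(2,-1) = 12.385733; V(2,+0) = 0.000000; V(2,+1) = 0.000000; V(2,+2) = 0.000000
Backward induction: V(k, j) = exp(-r*dt) * [p_u * V(k+1, j+1) + p_m * V(k+1, j) + p_d * V(k+1, j-1)]
  V(1,-1) = exp(-r*dt) * [p_u*0.000000 + p_m*12.385733 + p_d*25.869760] = 11.369658
  V(1,+0) = exp(-r*dt) * [p_u*0.000000 + p_m*0.000000 + p_d*12.385733] = 1.557791
  V(1,+1) = exp(-r*dt) * [p_u*0.000000 + p_m*0.000000 + p_d*0.000000] = 0.000000
  V(0,+0) = exp(-r*dt) * [p_u*0.000000 + p_m*1.557791 + p_d*11.369658] = 2.450762

Answer: Price = V(0,0) = 2.4508
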